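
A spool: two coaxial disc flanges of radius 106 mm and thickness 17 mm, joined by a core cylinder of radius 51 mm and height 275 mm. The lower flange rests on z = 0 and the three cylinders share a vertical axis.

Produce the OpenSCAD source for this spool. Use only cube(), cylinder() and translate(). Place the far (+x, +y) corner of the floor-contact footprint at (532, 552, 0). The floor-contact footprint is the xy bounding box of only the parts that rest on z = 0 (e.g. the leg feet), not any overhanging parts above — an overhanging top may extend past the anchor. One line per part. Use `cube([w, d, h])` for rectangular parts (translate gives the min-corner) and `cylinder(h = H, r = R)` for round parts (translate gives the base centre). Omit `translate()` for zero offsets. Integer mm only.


translate([426, 446, 0]) cylinder(h = 17, r = 106);
translate([426, 446, 17]) cylinder(h = 275, r = 51);
translate([426, 446, 292]) cylinder(h = 17, r = 106);


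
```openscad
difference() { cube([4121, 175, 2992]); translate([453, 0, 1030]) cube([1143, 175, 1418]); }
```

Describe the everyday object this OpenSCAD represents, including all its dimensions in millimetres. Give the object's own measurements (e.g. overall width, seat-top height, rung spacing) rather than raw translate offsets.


A wall 4121 mm long (x), 175 mm thick (y), 2992 mm tall, with a rectangular window opening cut through it. The opening is 1143 mm wide and 1418 mm tall; its sill is at z = 1030 mm and its near (−x) edge is 453 mm from the wall's −x end. The opening passes through the full wall thickness.


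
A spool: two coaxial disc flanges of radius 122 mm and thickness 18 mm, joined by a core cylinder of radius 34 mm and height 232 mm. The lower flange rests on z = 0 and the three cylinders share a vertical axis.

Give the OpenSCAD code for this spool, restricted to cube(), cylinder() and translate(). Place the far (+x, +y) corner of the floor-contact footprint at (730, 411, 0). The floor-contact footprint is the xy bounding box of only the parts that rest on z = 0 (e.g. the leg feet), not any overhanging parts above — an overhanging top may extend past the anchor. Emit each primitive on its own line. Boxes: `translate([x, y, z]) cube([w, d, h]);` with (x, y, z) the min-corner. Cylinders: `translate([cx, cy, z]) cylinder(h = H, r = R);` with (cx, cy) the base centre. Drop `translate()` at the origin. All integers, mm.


translate([608, 289, 0]) cylinder(h = 18, r = 122);
translate([608, 289, 18]) cylinder(h = 232, r = 34);
translate([608, 289, 250]) cylinder(h = 18, r = 122);


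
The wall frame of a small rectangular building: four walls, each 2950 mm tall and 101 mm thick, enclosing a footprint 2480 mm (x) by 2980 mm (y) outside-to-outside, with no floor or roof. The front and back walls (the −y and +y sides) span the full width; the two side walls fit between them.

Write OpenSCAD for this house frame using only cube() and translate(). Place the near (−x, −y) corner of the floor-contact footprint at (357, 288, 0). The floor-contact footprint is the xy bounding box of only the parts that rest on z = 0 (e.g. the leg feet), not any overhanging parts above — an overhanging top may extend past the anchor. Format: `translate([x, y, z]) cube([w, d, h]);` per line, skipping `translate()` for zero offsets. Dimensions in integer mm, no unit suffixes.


translate([357, 288, 0]) cube([2480, 101, 2950]);
translate([357, 3167, 0]) cube([2480, 101, 2950]);
translate([357, 389, 0]) cube([101, 2778, 2950]);
translate([2736, 389, 0]) cube([101, 2778, 2950]);


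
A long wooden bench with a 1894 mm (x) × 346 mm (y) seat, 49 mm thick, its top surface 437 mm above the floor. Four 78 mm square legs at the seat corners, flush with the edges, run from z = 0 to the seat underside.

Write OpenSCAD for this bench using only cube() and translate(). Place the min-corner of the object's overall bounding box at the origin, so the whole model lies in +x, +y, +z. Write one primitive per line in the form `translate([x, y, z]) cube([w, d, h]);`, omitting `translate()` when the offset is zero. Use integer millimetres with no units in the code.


translate([0, 0, 388]) cube([1894, 346, 49]);
cube([78, 78, 388]);
translate([0, 268, 0]) cube([78, 78, 388]);
translate([1816, 0, 0]) cube([78, 78, 388]);
translate([1816, 268, 0]) cube([78, 78, 388]);


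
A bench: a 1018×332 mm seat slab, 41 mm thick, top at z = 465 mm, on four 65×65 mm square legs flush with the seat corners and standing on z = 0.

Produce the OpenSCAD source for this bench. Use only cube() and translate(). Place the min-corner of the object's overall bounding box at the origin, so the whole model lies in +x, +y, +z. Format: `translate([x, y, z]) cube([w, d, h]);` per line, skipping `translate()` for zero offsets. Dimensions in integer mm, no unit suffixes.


// leg_h = 465 − 41 = 424
translate([0, 0, 424]) cube([1018, 332, 41]);
cube([65, 65, 424]);
translate([0, 267, 0]) cube([65, 65, 424]);
translate([953, 0, 0]) cube([65, 65, 424]);
translate([953, 267, 0]) cube([65, 65, 424]);


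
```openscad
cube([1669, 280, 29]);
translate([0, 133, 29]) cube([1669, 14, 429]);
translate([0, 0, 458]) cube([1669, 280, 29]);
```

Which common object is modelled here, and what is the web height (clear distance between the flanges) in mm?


An I-beam. The web height is 429 mm.

Two wide flanges with a thin centred web — an I-beam. Overall 487 mm minus two 29 mm flanges gives a web of 487 − 2·29 = 429 mm.


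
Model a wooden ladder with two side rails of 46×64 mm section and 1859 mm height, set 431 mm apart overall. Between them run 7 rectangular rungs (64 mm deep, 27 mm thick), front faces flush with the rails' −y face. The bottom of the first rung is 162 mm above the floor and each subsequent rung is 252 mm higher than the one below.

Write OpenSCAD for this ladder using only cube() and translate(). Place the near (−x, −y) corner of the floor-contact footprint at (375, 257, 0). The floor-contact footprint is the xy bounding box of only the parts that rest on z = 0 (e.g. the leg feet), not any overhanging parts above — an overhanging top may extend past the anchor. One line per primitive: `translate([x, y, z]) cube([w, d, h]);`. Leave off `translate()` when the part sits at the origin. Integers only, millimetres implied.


// rung span = 431 - 2*46 = 339
// rung[k] z = 162 + k*252
translate([375, 257, 0]) cube([46, 64, 1859]);
translate([760, 257, 0]) cube([46, 64, 1859]);
translate([421, 257, 162]) cube([339, 64, 27]);
translate([421, 257, 414]) cube([339, 64, 27]);
translate([421, 257, 666]) cube([339, 64, 27]);
translate([421, 257, 918]) cube([339, 64, 27]);
translate([421, 257, 1170]) cube([339, 64, 27]);
translate([421, 257, 1422]) cube([339, 64, 27]);
translate([421, 257, 1674]) cube([339, 64, 27]);


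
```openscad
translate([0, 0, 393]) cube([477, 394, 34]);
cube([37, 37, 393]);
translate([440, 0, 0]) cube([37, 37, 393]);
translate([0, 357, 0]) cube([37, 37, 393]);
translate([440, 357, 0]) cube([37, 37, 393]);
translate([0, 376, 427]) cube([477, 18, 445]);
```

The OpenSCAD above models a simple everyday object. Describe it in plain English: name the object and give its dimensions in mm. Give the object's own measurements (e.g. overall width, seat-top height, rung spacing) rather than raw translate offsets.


A chair. The seat is a 477×394×34 mm slab with its top at z = 427 mm, on four 37×37 mm corner legs (flush with the seat edges, standing on z = 0). A flat backrest 18 mm thick, 445 mm tall, spans the full seat width and rises from the seat top along its +y edge, rear face flush with the rear of the seat.


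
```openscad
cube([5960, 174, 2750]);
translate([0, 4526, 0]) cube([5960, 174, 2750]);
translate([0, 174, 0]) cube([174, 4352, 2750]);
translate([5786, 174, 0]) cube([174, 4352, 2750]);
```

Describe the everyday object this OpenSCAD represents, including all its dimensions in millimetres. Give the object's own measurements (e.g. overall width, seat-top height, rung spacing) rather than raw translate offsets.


The wall frame of a small rectangular building: four walls, each 2750 mm tall and 174 mm thick, enclosing a footprint 5960 mm (x) by 4700 mm (y) outside-to-outside, with no floor or roof. The front and back walls (the −y and +y sides) span the full width; the two side walls fit between them.


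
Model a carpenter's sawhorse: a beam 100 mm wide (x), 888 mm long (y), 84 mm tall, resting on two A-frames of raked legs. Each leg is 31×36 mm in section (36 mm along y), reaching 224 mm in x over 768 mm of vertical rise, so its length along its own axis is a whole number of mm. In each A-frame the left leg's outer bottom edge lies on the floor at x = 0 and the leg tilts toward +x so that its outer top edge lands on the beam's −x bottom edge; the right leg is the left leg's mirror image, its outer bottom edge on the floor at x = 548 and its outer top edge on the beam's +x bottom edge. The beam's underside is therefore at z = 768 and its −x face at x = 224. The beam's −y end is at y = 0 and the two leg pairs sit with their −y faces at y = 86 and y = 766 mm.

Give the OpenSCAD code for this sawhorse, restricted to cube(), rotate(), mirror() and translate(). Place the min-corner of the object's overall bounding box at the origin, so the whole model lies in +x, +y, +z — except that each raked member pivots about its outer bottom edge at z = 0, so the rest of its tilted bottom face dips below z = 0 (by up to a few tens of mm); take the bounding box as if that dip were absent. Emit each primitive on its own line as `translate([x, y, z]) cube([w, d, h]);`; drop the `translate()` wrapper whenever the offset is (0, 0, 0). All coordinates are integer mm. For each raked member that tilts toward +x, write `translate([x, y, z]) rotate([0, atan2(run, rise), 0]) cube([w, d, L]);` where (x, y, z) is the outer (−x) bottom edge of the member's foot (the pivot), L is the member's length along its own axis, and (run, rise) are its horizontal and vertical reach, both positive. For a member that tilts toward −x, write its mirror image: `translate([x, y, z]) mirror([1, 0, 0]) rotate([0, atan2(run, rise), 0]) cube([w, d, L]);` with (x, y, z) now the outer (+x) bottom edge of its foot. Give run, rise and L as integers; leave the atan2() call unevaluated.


// leg length = √(224² + 768²) = 800
// right-leg outer foot x = 2·224 + 100 = 548
// beam min-corner = (224, 0, 768)
translate([224, 0, 768]) cube([100, 888, 84]);
translate([0, 86, 0]) rotate([0, atan2(224, 768), 0]) cube([31, 36, 800]);
translate([548, 86, 0]) mirror([1, 0, 0]) rotate([0, atan2(224, 768), 0]) cube([31, 36, 800]);
translate([0, 766, 0]) rotate([0, atan2(224, 768), 0]) cube([31, 36, 800]);
translate([548, 766, 0]) mirror([1, 0, 0]) rotate([0, atan2(224, 768), 0]) cube([31, 36, 800]);


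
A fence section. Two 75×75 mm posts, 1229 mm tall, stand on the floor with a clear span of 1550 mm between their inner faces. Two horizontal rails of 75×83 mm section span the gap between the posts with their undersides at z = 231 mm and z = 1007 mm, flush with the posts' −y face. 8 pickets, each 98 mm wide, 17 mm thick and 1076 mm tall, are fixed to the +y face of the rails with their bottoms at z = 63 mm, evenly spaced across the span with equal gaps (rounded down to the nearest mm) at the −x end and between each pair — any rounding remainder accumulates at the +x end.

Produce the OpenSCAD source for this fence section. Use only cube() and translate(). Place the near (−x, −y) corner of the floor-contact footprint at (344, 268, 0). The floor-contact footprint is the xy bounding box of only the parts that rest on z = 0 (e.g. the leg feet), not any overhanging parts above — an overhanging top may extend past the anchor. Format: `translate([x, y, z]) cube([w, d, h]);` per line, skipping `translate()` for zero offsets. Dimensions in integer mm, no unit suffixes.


translate([344, 268, 0]) cube([75, 75, 1229]);
translate([1969, 268, 0]) cube([75, 75, 1229]);
translate([419, 268, 231]) cube([1550, 75, 83]);
translate([419, 268, 1007]) cube([1550, 75, 83]);
translate([504, 343, 63]) cube([98, 17, 1076]);
translate([687, 343, 63]) cube([98, 17, 1076]);
translate([870, 343, 63]) cube([98, 17, 1076]);
translate([1053, 343, 63]) cube([98, 17, 1076]);
translate([1236, 343, 63]) cube([98, 17, 1076]);
translate([1419, 343, 63]) cube([98, 17, 1076]);
translate([1602, 343, 63]) cube([98, 17, 1076]);
translate([1785, 343, 63]) cube([98, 17, 1076]);


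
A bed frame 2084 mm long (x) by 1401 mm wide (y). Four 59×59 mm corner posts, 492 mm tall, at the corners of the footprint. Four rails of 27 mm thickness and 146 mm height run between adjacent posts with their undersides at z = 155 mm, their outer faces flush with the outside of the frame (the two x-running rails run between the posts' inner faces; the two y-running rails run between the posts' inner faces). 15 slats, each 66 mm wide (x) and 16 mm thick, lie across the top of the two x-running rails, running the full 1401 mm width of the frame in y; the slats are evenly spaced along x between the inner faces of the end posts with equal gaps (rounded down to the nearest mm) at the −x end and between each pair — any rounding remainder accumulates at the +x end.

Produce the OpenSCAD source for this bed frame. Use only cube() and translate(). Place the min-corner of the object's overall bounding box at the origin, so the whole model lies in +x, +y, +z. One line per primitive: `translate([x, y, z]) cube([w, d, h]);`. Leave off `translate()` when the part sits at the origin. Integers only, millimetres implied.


// slat z = rail_z + rail_h = 155 + 146 = 301
// slat gap = ⌊(1966 − 15·66) / 16⌋ = 61
cube([59, 59, 492]);
translate([0, 1342, 0]) cube([59, 59, 492]);
translate([2025, 0, 0]) cube([59, 59, 492]);
translate([2025, 1342, 0]) cube([59, 59, 492]);
translate([59, 0, 155]) cube([1966, 27, 146]);
translate([59, 1374, 155]) cube([1966, 27, 146]);
translate([0, 59, 155]) cube([27, 1283, 146]);
translate([2057, 59, 155]) cube([27, 1283, 146]);
translate([120, 0, 301]) cube([66, 1401, 16]);
translate([247, 0, 301]) cube([66, 1401, 16]);
translate([374, 0, 301]) cube([66, 1401, 16]);
translate([501, 0, 301]) cube([66, 1401, 16]);
translate([628, 0, 301]) cube([66, 1401, 16]);
translate([755, 0, 301]) cube([66, 1401, 16]);
translate([882, 0, 301]) cube([66, 1401, 16]);
translate([1009, 0, 301]) cube([66, 1401, 16]);
translate([1136, 0, 301]) cube([66, 1401, 16]);
translate([1263, 0, 301]) cube([66, 1401, 16]);
translate([1390, 0, 301]) cube([66, 1401, 16]);
translate([1517, 0, 301]) cube([66, 1401, 16]);
translate([1644, 0, 301]) cube([66, 1401, 16]);
translate([1771, 0, 301]) cube([66, 1401, 16]);
translate([1898, 0, 301]) cube([66, 1401, 16]);


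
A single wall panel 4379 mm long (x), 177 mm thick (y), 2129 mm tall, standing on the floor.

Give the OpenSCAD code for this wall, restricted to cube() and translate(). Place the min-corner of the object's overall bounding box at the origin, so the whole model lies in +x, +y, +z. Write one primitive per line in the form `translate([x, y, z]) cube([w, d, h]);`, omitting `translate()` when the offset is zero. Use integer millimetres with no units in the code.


cube([4379, 177, 2129]);


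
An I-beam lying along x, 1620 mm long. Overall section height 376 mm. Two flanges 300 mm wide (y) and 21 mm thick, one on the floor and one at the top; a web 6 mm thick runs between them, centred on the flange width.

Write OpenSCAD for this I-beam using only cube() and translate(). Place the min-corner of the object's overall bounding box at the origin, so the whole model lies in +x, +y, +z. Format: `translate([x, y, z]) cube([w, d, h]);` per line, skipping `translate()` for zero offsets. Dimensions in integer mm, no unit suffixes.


cube([1620, 300, 21]);
translate([0, 147, 21]) cube([1620, 6, 334]);
translate([0, 0, 355]) cube([1620, 300, 21]);


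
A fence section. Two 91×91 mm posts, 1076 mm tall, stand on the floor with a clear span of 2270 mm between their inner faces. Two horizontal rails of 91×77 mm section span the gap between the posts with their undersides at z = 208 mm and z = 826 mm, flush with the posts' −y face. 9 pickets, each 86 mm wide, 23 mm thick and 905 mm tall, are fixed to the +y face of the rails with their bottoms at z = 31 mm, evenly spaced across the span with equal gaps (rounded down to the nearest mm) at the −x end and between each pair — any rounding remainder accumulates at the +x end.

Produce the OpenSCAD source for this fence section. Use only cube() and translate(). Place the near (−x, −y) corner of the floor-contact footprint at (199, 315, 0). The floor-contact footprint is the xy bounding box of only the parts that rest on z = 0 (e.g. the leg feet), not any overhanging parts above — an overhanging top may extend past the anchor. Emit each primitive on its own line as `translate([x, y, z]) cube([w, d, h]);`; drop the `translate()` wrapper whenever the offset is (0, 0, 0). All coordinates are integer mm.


translate([199, 315, 0]) cube([91, 91, 1076]);
translate([2560, 315, 0]) cube([91, 91, 1076]);
translate([290, 315, 208]) cube([2270, 91, 77]);
translate([290, 315, 826]) cube([2270, 91, 77]);
translate([439, 406, 31]) cube([86, 23, 905]);
translate([674, 406, 31]) cube([86, 23, 905]);
translate([909, 406, 31]) cube([86, 23, 905]);
translate([1144, 406, 31]) cube([86, 23, 905]);
translate([1379, 406, 31]) cube([86, 23, 905]);
translate([1614, 406, 31]) cube([86, 23, 905]);
translate([1849, 406, 31]) cube([86, 23, 905]);
translate([2084, 406, 31]) cube([86, 23, 905]);
translate([2319, 406, 31]) cube([86, 23, 905]);


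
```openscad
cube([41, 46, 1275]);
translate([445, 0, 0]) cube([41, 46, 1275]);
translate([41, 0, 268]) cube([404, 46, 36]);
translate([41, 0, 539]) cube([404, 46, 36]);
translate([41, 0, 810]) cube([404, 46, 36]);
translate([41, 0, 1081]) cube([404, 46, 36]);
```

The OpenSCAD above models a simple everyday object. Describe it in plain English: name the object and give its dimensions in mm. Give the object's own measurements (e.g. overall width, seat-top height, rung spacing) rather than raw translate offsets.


A straight ladder. Two 41×46 mm vertical rails, 1275 mm tall, stand 486 mm apart (outside-to-outside) with their front faces coplanar on the −y side. 4 rungs, each 46 mm deep and 36 mm tall, span between the inner faces of the rails, front faces flush with the rails. The lowest rung's underside is at z = 268 mm and rungs are spaced 271 mm apart (underside to underside).


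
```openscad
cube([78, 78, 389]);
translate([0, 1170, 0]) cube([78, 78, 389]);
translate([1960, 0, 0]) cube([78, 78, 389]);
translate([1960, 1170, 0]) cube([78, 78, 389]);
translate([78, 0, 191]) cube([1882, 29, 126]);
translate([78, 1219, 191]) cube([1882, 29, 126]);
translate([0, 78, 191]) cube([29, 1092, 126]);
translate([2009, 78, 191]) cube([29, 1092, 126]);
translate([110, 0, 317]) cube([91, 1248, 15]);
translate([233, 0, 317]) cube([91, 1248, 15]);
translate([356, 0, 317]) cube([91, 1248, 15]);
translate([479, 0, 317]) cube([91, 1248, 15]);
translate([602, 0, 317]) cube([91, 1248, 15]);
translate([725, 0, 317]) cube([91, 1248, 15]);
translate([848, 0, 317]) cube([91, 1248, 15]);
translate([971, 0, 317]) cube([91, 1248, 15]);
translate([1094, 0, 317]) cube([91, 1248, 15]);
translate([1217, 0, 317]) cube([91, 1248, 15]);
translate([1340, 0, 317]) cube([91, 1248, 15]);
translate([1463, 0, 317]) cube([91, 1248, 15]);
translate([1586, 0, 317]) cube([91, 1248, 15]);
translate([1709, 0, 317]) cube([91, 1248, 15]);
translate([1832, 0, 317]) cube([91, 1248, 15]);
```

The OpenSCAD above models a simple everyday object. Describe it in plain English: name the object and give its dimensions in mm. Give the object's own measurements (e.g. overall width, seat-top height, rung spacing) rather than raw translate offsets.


A bed frame 2038 mm long (x) by 1248 mm wide (y). Four 78×78 mm corner posts, 389 mm tall, at the corners of the footprint. Four rails of 29 mm thickness and 126 mm height run between adjacent posts with their undersides at z = 191 mm, their outer faces flush with the outside of the frame (the two x-running rails run between the posts' inner faces; the two y-running rails run between the posts' inner faces). 15 slats, each 91 mm wide (x) and 15 mm thick, lie across the top of the two x-running rails, running the full 1248 mm width of the frame in y; along x they sit between the end posts with a 32 mm gap after the −x posts and between neighbouring slats, leaving 37 mm before the +x posts.


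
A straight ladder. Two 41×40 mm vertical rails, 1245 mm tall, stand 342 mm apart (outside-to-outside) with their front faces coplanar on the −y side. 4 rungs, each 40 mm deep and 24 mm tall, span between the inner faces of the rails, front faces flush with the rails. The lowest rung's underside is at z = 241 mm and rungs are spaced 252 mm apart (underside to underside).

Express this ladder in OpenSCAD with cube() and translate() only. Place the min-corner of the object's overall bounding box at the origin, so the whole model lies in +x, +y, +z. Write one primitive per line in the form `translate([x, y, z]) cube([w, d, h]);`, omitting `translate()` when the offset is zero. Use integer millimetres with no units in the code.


cube([41, 40, 1245]);
translate([301, 0, 0]) cube([41, 40, 1245]);
translate([41, 0, 241]) cube([260, 40, 24]);
translate([41, 0, 493]) cube([260, 40, 24]);
translate([41, 0, 745]) cube([260, 40, 24]);
translate([41, 0, 997]) cube([260, 40, 24]);


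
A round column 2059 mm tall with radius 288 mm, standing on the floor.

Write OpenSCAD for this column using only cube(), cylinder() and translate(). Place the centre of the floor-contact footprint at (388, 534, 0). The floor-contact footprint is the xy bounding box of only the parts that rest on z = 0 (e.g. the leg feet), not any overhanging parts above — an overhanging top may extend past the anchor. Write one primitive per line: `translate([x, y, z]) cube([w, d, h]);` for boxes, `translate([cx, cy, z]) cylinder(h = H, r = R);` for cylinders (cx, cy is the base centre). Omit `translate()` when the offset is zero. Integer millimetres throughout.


translate([388, 534, 0]) cylinder(h = 2059, r = 288);


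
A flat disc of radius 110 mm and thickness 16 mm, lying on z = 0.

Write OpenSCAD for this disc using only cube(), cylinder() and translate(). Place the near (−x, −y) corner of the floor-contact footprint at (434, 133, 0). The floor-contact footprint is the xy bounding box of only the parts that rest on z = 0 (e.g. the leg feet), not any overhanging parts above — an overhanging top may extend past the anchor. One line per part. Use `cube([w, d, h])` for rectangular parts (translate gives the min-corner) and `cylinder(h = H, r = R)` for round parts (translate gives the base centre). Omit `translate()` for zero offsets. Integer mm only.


translate([544, 243, 0]) cylinder(h = 16, r = 110);


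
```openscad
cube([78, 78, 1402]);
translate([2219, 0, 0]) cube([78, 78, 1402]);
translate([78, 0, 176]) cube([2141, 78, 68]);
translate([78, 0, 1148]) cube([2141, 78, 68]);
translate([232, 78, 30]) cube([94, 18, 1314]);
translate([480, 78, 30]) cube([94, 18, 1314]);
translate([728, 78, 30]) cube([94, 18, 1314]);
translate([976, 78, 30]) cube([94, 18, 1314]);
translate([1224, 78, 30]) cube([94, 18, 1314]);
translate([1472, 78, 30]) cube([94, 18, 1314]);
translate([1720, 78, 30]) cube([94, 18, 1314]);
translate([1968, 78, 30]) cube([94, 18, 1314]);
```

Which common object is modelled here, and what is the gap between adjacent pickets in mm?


A fence section. The picket gap is 154 mm.

Two posts, two rails, 8 pickets — a fence section. Span 2141 mm holds 8 pickets of 94 mm with 9 equal gaps: ⌊(2141 − 8·94) / 9⌋ = 154 mm.


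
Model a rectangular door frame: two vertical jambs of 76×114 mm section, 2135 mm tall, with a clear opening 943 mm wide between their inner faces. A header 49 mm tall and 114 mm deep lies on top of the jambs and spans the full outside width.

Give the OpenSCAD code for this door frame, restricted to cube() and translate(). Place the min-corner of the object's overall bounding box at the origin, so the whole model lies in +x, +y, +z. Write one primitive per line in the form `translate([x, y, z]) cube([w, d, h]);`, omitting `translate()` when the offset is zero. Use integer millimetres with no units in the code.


cube([76, 114, 2135]);
translate([1019, 0, 0]) cube([76, 114, 2135]);
translate([0, 0, 2135]) cube([1095, 114, 49]);


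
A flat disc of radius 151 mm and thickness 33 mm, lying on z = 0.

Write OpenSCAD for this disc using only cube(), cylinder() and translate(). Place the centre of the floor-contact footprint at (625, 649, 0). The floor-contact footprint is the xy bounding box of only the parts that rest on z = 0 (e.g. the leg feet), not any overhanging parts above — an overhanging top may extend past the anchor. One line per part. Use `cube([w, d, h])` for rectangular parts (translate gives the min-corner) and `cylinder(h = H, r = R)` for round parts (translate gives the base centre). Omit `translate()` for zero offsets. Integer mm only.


translate([625, 649, 0]) cylinder(h = 33, r = 151);


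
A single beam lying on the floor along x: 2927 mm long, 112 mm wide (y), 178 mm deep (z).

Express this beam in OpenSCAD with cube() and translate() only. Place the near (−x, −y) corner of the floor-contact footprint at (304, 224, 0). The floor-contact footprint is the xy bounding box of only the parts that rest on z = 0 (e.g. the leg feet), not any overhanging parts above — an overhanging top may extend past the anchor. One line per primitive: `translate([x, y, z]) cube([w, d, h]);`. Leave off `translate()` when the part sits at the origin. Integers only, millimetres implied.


translate([304, 224, 0]) cube([2927, 112, 178]);


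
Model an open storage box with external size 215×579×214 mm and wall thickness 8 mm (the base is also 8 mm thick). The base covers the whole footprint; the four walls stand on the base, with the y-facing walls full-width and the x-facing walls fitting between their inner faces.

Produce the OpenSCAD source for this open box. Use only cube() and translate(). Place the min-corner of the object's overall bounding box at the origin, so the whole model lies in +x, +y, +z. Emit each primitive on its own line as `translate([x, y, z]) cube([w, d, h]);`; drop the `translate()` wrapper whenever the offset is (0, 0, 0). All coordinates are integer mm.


cube([215, 579, 8]);
translate([0, 0, 8]) cube([215, 8, 206]);
translate([0, 571, 8]) cube([215, 8, 206]);
translate([0, 8, 8]) cube([8, 563, 206]);
translate([207, 8, 8]) cube([8, 563, 206]);


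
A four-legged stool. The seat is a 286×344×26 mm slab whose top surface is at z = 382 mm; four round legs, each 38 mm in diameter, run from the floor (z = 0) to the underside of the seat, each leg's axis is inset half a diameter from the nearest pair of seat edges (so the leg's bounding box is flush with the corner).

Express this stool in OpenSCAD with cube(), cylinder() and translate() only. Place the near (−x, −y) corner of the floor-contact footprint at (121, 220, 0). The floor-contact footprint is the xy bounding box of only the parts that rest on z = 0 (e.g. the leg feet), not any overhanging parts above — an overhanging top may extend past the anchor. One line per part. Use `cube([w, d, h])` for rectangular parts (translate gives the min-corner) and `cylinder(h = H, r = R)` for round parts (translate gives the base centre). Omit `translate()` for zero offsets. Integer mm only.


// leg_h = 382 - 26 = 356
translate([121, 220, 356]) cube([286, 344, 26]);
translate([140, 239, 0]) cylinder(h = 356, r = 19);
translate([388, 239, 0]) cylinder(h = 356, r = 19);
translate([140, 545, 0]) cylinder(h = 356, r = 19);
translate([388, 545, 0]) cylinder(h = 356, r = 19);


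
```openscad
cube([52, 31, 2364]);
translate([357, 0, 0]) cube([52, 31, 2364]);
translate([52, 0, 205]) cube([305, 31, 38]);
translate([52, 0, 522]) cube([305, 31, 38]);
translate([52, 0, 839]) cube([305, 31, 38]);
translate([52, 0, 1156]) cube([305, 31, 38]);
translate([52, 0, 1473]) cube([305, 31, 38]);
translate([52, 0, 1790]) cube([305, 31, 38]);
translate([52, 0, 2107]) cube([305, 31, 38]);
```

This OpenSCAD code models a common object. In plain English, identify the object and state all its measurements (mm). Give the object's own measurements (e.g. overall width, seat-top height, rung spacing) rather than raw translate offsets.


A straight ladder. Two 52×31 mm vertical rails, 2364 mm tall, stand 409 mm apart (outside-to-outside) with their front faces coplanar on the −y side. 7 rungs, each 31 mm deep and 38 mm tall, span between the inner faces of the rails, front faces flush with the rails. The lowest rung's underside is at z = 205 mm and rungs are spaced 317 mm apart (underside to underside).


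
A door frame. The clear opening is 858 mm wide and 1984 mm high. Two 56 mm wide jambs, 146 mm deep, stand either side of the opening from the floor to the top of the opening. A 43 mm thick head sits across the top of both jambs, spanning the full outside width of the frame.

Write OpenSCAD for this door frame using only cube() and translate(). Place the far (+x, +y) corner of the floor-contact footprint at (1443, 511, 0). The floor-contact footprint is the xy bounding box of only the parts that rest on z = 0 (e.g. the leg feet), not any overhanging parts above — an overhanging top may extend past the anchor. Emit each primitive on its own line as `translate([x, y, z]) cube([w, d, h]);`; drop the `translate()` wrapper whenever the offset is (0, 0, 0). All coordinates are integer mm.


translate([473, 365, 0]) cube([56, 146, 1984]);
translate([1387, 365, 0]) cube([56, 146, 1984]);
translate([473, 365, 1984]) cube([970, 146, 43]);


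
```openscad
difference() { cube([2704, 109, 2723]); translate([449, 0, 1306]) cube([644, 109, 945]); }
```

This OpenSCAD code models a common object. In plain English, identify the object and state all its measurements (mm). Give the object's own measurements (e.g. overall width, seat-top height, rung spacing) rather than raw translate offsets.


A wall 2704 mm long (x), 109 mm thick (y), 2723 mm tall, with a rectangular window opening cut through it. The opening is 644 mm wide and 945 mm tall; its sill is at z = 1306 mm and its near (−x) edge is 449 mm from the wall's −x end. The opening passes through the full wall thickness.


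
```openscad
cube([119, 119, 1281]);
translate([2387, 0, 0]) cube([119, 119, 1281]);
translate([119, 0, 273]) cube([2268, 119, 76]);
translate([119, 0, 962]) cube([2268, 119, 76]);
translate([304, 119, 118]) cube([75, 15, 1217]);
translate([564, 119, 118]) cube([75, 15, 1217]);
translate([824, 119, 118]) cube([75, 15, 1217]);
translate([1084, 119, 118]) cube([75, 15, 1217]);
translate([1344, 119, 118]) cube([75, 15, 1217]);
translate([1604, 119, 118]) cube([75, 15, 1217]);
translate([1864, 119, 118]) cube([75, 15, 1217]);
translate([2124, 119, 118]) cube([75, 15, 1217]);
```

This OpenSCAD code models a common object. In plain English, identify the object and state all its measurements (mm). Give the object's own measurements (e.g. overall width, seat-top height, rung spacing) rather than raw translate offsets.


A fence section. Two 119×119 mm posts, 1281 mm tall, stand on the floor with a clear span of 2268 mm between their inner faces. Two horizontal rails of 119×76 mm section span the gap between the posts with their undersides at z = 273 mm and z = 962 mm, flush with the posts' −y face. 8 pickets, each 75 mm wide, 15 mm thick and 1217 mm tall, are fixed to the +y face of the rails with their bottoms at z = 118 mm, spaced across the span with a 185 mm gap after the −x post and between neighbouring pickets, with 188 mm left before the +x post.


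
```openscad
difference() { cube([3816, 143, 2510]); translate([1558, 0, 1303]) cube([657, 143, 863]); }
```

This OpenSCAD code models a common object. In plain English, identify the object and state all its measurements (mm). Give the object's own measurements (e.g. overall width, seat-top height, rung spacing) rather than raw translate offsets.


A wall 3816 mm long (x), 143 mm thick (y), 2510 mm tall, with a rectangular window opening cut through it. The opening is 657 mm wide and 863 mm tall; its sill is at z = 1303 mm and its near (−x) edge is 1558 mm from the wall's −x end. The opening passes through the full wall thickness.


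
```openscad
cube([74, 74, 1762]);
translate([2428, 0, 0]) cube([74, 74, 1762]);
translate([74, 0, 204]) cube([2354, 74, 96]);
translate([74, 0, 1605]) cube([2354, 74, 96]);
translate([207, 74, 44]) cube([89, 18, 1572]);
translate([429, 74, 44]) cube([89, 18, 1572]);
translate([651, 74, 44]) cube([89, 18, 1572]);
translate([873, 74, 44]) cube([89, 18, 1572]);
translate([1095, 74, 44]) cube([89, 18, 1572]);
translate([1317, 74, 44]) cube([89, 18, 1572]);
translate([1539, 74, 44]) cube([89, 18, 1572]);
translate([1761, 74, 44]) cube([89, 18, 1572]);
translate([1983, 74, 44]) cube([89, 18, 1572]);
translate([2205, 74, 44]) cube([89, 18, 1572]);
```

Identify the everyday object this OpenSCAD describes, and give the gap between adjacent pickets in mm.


A fence section. The picket gap is 133 mm.

Two posts, two rails, 10 pickets — a fence section. Span 2354 mm holds 10 pickets of 89 mm with 11 equal gaps: ⌊(2354 − 10·89) / 11⌋ = 133 mm.


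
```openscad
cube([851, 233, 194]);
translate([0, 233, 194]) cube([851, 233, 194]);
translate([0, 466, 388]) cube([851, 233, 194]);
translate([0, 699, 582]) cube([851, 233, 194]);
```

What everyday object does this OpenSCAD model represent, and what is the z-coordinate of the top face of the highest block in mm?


A staircase. The total rise is 776 mm.

4 identical blocks, each offset up and back from the previous — a staircase. Each step is 194 mm tall and there are 4 of them, so the total rise is 4 × 194 = 776 mm.


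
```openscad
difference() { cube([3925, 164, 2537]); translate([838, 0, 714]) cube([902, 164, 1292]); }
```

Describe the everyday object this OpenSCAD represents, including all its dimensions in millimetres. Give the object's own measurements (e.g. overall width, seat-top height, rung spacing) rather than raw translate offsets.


A wall 3925 mm long (x), 164 mm thick (y), 2537 mm tall, with a rectangular window opening cut through it. The opening is 902 mm wide and 1292 mm tall; its sill is at z = 714 mm and its near (−x) edge is 838 mm from the wall's −x end. The opening passes through the full wall thickness.


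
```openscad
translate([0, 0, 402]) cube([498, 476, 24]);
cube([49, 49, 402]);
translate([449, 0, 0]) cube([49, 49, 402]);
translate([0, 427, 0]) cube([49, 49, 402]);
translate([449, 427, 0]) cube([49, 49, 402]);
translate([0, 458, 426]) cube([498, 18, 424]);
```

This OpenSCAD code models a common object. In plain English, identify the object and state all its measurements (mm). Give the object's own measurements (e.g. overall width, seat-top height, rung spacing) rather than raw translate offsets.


A chair. The seat is a 498×476×24 mm slab with its top at z = 426 mm, on four 49×49 mm corner legs (flush with the seat edges, standing on z = 0). A flat backrest 18 mm thick, 424 mm tall, spans the full seat width and rises from the seat top along its +y edge, rear face flush with the rear of the seat.


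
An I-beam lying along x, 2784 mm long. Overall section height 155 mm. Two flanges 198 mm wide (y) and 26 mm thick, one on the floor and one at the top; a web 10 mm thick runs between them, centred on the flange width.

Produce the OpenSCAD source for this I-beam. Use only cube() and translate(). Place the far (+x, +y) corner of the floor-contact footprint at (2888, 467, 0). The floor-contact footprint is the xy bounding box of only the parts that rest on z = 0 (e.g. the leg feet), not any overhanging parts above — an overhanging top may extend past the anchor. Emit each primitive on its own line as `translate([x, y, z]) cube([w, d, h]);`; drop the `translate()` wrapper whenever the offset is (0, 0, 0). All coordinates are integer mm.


translate([104, 269, 0]) cube([2784, 198, 26]);
translate([104, 363, 26]) cube([2784, 10, 103]);
translate([104, 269, 129]) cube([2784, 198, 26]);


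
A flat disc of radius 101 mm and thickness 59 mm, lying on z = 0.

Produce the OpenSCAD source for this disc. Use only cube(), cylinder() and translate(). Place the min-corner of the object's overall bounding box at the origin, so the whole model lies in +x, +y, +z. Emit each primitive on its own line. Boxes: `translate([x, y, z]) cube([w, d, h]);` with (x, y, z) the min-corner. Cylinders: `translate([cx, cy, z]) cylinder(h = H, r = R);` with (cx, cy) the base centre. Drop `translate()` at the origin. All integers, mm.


translate([101, 101, 0]) cylinder(h = 59, r = 101);


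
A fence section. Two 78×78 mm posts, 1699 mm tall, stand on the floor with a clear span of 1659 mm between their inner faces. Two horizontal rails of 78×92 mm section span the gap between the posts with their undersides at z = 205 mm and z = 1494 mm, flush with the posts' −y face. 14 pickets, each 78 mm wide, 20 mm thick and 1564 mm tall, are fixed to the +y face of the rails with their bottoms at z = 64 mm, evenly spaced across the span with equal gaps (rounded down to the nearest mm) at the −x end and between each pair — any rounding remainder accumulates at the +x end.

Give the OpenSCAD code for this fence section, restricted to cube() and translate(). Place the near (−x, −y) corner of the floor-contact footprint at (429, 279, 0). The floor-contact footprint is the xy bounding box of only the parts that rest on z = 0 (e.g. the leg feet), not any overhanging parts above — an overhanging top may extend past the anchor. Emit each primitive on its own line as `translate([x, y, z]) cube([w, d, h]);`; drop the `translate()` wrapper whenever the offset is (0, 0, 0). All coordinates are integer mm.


translate([429, 279, 0]) cube([78, 78, 1699]);
translate([2166, 279, 0]) cube([78, 78, 1699]);
translate([507, 279, 205]) cube([1659, 78, 92]);
translate([507, 279, 1494]) cube([1659, 78, 92]);
translate([544, 357, 64]) cube([78, 20, 1564]);
translate([659, 357, 64]) cube([78, 20, 1564]);
translate([774, 357, 64]) cube([78, 20, 1564]);
translate([889, 357, 64]) cube([78, 20, 1564]);
translate([1004, 357, 64]) cube([78, 20, 1564]);
translate([1119, 357, 64]) cube([78, 20, 1564]);
translate([1234, 357, 64]) cube([78, 20, 1564]);
translate([1349, 357, 64]) cube([78, 20, 1564]);
translate([1464, 357, 64]) cube([78, 20, 1564]);
translate([1579, 357, 64]) cube([78, 20, 1564]);
translate([1694, 357, 64]) cube([78, 20, 1564]);
translate([1809, 357, 64]) cube([78, 20, 1564]);
translate([1924, 357, 64]) cube([78, 20, 1564]);
translate([2039, 357, 64]) cube([78, 20, 1564]);


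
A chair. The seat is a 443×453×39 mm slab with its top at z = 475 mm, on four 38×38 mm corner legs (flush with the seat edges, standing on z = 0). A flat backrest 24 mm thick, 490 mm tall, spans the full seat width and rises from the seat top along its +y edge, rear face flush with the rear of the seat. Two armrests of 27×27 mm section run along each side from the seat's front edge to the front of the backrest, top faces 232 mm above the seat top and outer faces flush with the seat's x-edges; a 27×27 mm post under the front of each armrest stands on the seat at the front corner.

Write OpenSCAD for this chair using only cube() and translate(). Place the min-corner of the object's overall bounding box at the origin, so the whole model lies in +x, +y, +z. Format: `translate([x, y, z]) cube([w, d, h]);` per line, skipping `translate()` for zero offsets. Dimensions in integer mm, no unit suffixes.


translate([0, 0, 436]) cube([443, 453, 39]);
cube([38, 38, 436]);
translate([405, 0, 0]) cube([38, 38, 436]);
translate([0, 415, 0]) cube([38, 38, 436]);
translate([405, 415, 0]) cube([38, 38, 436]);
translate([0, 429, 475]) cube([443, 24, 490]);
translate([0, 0, 680]) cube([27, 429, 27]);
translate([416, 0, 680]) cube([27, 429, 27]);
translate([0, 0, 475]) cube([27, 27, 205]);
translate([416, 0, 475]) cube([27, 27, 205]);
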